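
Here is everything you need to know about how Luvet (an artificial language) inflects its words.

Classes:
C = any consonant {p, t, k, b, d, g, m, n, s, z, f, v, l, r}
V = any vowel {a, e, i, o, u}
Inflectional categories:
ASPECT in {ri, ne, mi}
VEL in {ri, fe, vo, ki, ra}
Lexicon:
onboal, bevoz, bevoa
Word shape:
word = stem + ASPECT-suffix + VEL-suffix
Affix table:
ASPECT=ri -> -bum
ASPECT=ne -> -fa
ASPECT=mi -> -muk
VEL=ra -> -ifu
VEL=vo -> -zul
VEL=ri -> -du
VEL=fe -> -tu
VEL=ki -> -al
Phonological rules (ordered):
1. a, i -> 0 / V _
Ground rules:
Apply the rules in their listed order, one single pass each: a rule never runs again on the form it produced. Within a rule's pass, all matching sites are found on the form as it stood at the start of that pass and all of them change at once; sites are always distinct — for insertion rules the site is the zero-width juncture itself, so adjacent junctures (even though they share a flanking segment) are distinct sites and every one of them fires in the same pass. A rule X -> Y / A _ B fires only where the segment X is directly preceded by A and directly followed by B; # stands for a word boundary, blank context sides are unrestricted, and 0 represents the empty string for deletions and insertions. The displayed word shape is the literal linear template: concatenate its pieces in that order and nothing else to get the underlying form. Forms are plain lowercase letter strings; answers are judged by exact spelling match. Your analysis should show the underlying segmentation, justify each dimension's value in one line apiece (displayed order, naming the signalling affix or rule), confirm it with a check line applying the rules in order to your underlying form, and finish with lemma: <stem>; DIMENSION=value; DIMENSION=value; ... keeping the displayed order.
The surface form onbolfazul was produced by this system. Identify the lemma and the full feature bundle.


underlying: onboal-fa-zul
ASPECT=ne - signalled by the affix -fa
VEL=vo - signalled by the affix -zul
check: onboalfazul -> onbolfazul
lemma: onboal; ASPECT=ne; VEL=vo


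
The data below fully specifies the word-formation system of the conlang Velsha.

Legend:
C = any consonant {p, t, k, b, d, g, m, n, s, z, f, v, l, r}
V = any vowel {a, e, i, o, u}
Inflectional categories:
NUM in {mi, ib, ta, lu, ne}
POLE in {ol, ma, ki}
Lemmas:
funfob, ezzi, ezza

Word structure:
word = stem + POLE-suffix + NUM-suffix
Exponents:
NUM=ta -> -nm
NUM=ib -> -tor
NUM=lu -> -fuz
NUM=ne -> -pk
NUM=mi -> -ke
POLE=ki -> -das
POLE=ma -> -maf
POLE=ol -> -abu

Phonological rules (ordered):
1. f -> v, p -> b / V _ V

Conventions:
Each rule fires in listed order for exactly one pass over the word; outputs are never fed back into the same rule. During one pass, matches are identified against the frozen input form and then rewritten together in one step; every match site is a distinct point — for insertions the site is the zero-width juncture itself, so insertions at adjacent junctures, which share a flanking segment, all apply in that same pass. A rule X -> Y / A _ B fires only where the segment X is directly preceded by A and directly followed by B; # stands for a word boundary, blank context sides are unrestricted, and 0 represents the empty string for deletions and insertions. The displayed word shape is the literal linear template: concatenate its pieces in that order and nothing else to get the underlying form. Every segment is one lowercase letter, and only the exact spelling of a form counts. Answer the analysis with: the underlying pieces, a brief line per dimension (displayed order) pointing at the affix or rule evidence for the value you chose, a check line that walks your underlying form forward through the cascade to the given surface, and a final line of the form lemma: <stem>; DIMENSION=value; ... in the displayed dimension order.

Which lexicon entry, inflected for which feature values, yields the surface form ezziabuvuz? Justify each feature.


underlying: ezzi-abu-fuz
NUM=lu - signalled by the affix -fuz
POLE=ol - signalled by the affix -abu
check: ezziabufuz -> ezziabuvuz
lemma: ezzi; NUM=lu; POLE=ol


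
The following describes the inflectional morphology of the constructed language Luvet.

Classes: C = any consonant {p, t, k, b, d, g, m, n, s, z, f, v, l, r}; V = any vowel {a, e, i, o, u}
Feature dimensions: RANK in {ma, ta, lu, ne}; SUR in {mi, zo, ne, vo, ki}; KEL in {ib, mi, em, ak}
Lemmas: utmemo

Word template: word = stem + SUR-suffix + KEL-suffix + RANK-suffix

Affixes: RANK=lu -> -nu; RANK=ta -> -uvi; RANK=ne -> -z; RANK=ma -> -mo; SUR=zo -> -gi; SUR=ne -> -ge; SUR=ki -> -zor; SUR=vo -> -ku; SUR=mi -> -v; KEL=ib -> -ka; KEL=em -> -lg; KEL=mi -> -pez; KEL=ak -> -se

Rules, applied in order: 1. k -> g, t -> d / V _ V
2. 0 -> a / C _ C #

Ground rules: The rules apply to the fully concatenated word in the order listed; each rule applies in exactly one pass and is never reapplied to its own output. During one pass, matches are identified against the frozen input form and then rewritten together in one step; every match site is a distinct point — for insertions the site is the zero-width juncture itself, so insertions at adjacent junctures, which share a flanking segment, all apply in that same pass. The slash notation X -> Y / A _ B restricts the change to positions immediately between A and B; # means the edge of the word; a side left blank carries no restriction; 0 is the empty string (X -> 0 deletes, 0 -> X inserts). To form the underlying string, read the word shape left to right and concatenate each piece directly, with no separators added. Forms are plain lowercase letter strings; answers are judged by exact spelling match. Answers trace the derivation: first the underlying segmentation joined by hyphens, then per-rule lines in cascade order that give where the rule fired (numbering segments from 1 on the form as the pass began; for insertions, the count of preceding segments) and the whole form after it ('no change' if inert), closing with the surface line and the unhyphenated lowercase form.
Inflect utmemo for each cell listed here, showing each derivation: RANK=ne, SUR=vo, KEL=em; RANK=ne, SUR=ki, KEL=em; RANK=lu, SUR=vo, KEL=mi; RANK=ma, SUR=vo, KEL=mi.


cell RANK=ne, SUR=vo, KEL=em:
underlying: utmemo-ku-lg-z
1. k -> g, t -> d / V _ V: fires at position(s) 7: utmemogulgz
2. 0 -> a / C _ C #: inserts after position(s) 10: utmemogulgaz
surface: utmemogulgaz

cell RANK=ne, SUR=ki, KEL=em:
underlying: utmemo-zor-lg-z
1. k -> g, t -> d / V _ V: no change
2. 0 -> a / C _ C #: inserts after position(s) 11: utmemozorlgaz
surface: utmemozorlgaz

cell RANK=lu, SUR=vo, KEL=mi:
underlying: utmemo-ku-pez-nu
1. k -> g, t -> d / V _ V: fires at position(s) 7: utmemogupeznu
2. 0 -> a / C _ C #: no change
surface: utmemogupeznu

cell RANK=ma, SUR=vo, KEL=mi:
underlying: utmemo-ku-pez-mo
1. k -> g, t -> d / V _ V: fires at position(s) 7: utmemogupezmo
2. 0 -> a / C _ C #: no change
surface: utmemogupezmo


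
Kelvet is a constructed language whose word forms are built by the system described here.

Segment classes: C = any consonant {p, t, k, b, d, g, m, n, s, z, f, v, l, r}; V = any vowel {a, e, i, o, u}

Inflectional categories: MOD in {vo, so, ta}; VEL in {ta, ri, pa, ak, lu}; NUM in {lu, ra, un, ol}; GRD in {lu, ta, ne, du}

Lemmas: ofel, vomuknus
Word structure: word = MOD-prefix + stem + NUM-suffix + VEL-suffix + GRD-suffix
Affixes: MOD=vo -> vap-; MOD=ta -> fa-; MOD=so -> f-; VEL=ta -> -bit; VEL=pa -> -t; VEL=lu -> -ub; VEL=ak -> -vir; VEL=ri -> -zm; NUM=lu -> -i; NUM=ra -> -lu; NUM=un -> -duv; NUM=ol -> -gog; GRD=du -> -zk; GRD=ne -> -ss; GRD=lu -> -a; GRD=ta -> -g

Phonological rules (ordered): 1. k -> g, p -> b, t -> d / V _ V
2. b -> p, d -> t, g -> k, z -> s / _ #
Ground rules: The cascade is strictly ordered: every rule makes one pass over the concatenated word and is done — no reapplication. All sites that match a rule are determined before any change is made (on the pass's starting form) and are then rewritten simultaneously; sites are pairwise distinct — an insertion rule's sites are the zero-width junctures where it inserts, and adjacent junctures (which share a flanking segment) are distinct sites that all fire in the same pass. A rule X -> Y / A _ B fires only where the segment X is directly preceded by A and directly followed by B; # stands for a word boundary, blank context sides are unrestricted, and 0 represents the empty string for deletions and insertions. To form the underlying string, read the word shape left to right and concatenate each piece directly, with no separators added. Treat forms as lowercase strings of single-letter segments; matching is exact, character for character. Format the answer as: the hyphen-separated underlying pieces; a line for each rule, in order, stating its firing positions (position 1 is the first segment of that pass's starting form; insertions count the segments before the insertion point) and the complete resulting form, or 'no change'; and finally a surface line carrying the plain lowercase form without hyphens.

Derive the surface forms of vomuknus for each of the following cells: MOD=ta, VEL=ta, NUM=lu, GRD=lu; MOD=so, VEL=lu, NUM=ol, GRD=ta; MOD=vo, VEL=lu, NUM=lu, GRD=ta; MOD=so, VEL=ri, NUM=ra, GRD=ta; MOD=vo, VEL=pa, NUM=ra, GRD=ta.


cell MOD=ta, VEL=ta, NUM=lu, GRD=lu:
underlying: fa-vomuknus-i-bit-a
1. k -> g, p -> b, t -> d / V _ V: fires at position(s) 14: favomuknusibida
2. b -> p, d -> t, g -> k, z -> s / _ #: no change
surface: favomuknusibida

cell MOD=so, VEL=lu, NUM=ol, GRD=ta:
underlying: f-vomuknus-gog-ub-g
1. k -> g, p -> b, t -> d / V _ V: no change
2. b -> p, d -> t, g -> k, z -> s / _ #: fires at position(s) 15: fvomuknusgogubk
surface: fvomuknusgogubk

cell MOD=vo, VEL=lu, NUM=lu, GRD=ta:
underlying: vap-vomuknus-i-ub-g
1. k -> g, p -> b, t -> d / V _ V: no change
2. b -> p, d -> t, g -> k, z -> s / _ #: fires at position(s) 15: vapvomuknusiubk
surface: vapvomuknusiubk

cell MOD=so, VEL=ri, NUM=ra, GRD=ta:
underlying: f-vomuknus-lu-zm-g
1. k -> g, p -> b, t -> d / V _ V: no change
2. b -> p, d -> t, g -> k, z -> s / _ #: fires at position(s) 14: fvomuknusluzmk
surface: fvomuknusluzmk

cell MOD=vo, VEL=pa, NUM=ra, GRD=ta:
underlying: vap-vomuknus-lu-t-g
1. k -> g, p -> b, t -> d / V _ V: no change
2. b -> p, d -> t, g -> k, z -> s / _ #: fires at position(s) 15: vapvomuknuslutk
surface: vapvomuknuslutk


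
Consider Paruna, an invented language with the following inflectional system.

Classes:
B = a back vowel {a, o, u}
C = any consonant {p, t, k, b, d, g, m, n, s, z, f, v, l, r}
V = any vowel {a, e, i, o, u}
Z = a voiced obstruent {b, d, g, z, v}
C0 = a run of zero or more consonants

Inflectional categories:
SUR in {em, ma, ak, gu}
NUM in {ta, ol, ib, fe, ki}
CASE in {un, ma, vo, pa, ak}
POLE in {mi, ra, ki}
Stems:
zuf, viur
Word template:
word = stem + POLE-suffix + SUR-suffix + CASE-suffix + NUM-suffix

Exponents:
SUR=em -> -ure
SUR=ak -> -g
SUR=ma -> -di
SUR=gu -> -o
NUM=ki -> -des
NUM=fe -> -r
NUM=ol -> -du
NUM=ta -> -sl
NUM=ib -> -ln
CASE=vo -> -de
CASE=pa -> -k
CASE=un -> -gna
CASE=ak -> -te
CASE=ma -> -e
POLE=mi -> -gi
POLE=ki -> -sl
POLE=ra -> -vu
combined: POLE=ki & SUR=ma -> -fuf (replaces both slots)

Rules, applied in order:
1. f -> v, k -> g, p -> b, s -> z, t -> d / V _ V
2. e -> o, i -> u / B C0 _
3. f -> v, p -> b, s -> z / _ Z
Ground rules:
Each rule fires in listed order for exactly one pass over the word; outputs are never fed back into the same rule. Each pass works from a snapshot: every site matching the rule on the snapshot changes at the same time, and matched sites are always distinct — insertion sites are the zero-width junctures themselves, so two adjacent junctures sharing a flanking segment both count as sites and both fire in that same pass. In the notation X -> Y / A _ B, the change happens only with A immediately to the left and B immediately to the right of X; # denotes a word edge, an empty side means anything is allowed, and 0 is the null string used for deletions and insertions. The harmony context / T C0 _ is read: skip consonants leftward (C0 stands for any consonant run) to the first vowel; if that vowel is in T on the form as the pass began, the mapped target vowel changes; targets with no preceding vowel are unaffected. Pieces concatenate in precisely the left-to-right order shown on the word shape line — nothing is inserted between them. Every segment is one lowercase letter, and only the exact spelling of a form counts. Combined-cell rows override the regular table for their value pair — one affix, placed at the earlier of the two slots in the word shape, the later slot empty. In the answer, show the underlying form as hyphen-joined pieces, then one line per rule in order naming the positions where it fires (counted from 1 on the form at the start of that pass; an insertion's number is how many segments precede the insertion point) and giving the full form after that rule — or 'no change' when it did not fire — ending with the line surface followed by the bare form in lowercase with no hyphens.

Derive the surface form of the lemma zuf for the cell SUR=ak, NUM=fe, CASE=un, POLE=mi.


underlying: zuf-gi-g-gna-r
1. f -> v, k -> g, p -> b, s -> z, t -> d / V _ V: no change
2. e -> o, i -> u / B C0 _: fires at position(s) 5: zufguggnar
3. f -> v, p -> b, s -> z / _ Z: fires at position(s) 3: zuvguggnar
surface: zuvguggnar


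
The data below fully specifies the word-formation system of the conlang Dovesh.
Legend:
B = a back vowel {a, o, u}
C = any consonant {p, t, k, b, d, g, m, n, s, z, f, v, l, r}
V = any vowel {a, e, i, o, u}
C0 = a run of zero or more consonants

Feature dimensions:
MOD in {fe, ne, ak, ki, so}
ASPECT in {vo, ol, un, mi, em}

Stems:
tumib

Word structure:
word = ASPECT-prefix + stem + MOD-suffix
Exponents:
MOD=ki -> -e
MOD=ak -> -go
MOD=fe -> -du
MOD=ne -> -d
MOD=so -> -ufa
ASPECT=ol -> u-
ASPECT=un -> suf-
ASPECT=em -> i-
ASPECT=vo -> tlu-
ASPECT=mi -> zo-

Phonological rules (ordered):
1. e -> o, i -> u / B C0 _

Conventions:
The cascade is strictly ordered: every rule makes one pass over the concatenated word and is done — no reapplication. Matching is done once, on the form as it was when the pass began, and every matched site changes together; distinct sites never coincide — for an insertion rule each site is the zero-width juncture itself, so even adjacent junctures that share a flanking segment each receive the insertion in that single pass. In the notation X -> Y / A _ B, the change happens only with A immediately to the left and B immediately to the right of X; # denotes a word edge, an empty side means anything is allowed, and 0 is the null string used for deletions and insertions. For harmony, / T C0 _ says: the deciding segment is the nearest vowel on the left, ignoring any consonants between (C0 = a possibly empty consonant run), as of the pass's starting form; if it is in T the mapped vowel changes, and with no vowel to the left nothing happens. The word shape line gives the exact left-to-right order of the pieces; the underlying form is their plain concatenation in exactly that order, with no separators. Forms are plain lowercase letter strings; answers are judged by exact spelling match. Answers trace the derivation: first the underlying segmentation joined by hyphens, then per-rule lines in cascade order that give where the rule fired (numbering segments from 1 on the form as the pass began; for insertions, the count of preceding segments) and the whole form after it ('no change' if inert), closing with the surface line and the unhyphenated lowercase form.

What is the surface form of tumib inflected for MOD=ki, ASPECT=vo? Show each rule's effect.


underlying: tlu-tumib-e
1. e -> o, i -> u / B C0 _: fires at position(s) 7: tlutumube
surface: tlutumube


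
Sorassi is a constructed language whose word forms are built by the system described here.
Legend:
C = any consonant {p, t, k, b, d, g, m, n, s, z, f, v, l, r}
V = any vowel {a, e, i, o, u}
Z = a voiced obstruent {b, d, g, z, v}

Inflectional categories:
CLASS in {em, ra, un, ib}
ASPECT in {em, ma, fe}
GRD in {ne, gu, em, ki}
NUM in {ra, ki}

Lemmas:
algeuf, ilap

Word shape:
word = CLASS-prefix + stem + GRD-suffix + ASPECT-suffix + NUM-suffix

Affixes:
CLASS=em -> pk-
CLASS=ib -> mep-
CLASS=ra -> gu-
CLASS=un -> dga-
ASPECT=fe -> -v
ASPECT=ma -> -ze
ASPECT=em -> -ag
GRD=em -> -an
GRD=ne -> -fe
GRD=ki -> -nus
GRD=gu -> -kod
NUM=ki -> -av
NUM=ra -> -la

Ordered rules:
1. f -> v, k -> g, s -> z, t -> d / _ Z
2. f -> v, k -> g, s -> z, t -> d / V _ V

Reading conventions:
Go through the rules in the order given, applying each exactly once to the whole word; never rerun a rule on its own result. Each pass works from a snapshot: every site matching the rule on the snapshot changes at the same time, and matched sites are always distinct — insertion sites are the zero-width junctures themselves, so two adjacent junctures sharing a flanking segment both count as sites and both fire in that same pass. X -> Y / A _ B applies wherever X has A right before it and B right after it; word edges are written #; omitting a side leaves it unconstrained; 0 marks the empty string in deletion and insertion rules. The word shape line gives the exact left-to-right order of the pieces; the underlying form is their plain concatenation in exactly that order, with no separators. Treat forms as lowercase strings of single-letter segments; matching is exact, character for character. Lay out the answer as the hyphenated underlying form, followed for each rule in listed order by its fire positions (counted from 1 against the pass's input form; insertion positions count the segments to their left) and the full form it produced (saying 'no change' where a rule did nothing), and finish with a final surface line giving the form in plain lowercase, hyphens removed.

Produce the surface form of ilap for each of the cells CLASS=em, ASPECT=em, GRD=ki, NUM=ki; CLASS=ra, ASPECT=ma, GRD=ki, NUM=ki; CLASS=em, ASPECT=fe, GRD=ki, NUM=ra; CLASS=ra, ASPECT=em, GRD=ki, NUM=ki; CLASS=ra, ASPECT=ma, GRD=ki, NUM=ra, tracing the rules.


cell CLASS=em, ASPECT=em, GRD=ki, NUM=ki:
underlying: pk-ilap-nus-ag-av
1. f -> v, k -> g, s -> z, t -> d / _ Z: no change
2. f -> v, k -> g, s -> z, t -> d / V _ V: fires at position(s) 9: pkilapnuzagav
surface: pkilapnuzagav

cell CLASS=ra, ASPECT=ma, GRD=ki, NUM=ki:
underlying: gu-ilap-nus-ze-av
1. f -> v, k -> g, s -> z, t -> d / _ Z: fires at position(s) 9: guilapnuzzeav
2. f -> v, k -> g, s -> z, t -> d / V _ V: no change
surface: guilapnuzzeav

cell CLASS=em, ASPECT=fe, GRD=ki, NUM=ra:
underlying: pk-ilap-nus-v-la
1. f -> v, k -> g, s -> z, t -> d / _ Z: fires at position(s) 9: pkilapnuzvla
2. f -> v, k -> g, s -> z, t -> d / V _ V: no change
surface: pkilapnuzvla

cell CLASS=ra, ASPECT=em, GRD=ki, NUM=ki:
underlying: gu-ilap-nus-ag-av
1. f -> v, k -> g, s -> z, t -> d / _ Z: no change
2. f -> v, k -> g, s -> z, t -> d / V _ V: fires at position(s) 9: guilapnuzagav
surface: guilapnuzagav

cell CLASS=ra, ASPECT=ma, GRD=ki, NUM=ra:
underlying: gu-ilap-nus-ze-la
1. f -> v, k -> g, s -> z, t -> d / _ Z: fires at position(s) 9: guilapnuzzela
2. f -> v, k -> g, s -> z, t -> d / V _ V: no change
surface: guilapnuzzela


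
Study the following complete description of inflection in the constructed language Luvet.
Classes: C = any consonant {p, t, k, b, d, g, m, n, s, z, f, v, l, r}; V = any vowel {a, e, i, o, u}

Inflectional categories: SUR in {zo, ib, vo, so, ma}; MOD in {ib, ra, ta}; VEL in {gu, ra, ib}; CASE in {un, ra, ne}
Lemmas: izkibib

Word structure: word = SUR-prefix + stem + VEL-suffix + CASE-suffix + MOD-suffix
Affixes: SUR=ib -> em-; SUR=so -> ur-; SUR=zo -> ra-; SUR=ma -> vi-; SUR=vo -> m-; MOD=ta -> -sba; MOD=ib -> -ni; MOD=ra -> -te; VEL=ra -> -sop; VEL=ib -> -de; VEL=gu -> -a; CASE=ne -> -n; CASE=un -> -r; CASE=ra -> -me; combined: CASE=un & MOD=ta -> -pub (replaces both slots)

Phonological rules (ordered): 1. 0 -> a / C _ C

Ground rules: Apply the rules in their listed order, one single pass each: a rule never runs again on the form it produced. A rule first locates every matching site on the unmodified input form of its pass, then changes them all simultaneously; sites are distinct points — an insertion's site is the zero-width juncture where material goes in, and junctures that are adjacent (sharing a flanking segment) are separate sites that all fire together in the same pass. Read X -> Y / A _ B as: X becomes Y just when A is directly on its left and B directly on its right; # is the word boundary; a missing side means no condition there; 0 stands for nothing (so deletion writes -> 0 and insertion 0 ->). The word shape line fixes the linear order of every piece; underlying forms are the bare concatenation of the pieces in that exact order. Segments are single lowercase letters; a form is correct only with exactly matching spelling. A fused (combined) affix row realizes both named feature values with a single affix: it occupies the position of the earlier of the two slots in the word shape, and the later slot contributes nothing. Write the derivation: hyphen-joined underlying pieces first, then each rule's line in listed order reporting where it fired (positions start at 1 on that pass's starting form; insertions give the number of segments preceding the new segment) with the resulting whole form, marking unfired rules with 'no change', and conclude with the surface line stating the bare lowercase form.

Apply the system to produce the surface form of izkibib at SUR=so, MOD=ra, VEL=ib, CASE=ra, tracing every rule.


underlying: ur-izkibib-de-me-te
1. 0 -> a / C _ C: inserts after position(s) 4, 9: urizakibibademete
surface: urizakibibademete


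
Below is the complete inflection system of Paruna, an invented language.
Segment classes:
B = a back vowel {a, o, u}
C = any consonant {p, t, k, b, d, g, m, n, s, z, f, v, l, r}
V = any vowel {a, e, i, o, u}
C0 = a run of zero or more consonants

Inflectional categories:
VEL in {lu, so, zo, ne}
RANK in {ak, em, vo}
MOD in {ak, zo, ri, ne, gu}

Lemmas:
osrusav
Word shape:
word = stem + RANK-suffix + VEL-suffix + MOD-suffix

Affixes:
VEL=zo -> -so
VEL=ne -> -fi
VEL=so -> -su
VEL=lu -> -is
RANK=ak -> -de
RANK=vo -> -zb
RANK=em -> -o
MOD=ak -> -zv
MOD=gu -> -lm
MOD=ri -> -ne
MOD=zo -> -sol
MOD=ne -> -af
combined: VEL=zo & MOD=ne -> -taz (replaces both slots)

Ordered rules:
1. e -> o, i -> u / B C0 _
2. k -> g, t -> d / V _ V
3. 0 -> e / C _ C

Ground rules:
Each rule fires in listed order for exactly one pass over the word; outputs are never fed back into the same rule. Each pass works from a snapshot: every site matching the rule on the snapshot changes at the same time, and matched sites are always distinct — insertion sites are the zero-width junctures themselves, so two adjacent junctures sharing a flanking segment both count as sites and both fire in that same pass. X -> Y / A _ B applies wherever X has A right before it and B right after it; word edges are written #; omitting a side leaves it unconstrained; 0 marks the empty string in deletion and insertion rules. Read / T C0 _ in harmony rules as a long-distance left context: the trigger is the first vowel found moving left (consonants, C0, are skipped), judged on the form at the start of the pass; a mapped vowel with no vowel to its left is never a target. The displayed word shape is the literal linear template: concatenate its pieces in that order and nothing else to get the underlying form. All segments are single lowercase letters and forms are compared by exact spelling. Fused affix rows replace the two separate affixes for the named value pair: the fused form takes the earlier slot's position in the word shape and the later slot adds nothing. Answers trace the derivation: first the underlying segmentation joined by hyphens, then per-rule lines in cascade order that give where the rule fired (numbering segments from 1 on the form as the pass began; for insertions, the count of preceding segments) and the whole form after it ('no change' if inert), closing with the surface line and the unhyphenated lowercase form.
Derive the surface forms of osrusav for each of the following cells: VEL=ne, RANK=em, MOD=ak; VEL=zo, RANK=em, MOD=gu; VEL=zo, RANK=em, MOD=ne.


cell VEL=ne, RANK=em, MOD=ak:
underlying: osrusav-o-fi-zv
1. e -> o, i -> u / B C0 _: fires at position(s) 10: osrusavofuzv
2. k -> g, t -> d / V _ V: no change
3. 0 -> e / C _ C: inserts after position(s) 2, 11: oserusavofuzev
surface: oserusavofuzev

cell VEL=zo, RANK=em, MOD=gu:
underlying: osrusav-o-so-lm
1. e -> o, i -> u / B C0 _: no change
2. k -> g, t -> d / V _ V: no change
3. 0 -> e / C _ C: inserts after position(s) 2, 11: oserusavosolem
surface: oserusavosolem

cell VEL=zo, RANK=em, MOD=ne:
underlying: osrusav-o-taz
1. e -> o, i -> u / B C0 _: no change
2. k -> g, t -> d / V _ V: fires at position(s) 9: osrusavodaz
3. 0 -> e / C _ C: inserts after position(s) 2: oserusavodaz
surface: oserusavodaz


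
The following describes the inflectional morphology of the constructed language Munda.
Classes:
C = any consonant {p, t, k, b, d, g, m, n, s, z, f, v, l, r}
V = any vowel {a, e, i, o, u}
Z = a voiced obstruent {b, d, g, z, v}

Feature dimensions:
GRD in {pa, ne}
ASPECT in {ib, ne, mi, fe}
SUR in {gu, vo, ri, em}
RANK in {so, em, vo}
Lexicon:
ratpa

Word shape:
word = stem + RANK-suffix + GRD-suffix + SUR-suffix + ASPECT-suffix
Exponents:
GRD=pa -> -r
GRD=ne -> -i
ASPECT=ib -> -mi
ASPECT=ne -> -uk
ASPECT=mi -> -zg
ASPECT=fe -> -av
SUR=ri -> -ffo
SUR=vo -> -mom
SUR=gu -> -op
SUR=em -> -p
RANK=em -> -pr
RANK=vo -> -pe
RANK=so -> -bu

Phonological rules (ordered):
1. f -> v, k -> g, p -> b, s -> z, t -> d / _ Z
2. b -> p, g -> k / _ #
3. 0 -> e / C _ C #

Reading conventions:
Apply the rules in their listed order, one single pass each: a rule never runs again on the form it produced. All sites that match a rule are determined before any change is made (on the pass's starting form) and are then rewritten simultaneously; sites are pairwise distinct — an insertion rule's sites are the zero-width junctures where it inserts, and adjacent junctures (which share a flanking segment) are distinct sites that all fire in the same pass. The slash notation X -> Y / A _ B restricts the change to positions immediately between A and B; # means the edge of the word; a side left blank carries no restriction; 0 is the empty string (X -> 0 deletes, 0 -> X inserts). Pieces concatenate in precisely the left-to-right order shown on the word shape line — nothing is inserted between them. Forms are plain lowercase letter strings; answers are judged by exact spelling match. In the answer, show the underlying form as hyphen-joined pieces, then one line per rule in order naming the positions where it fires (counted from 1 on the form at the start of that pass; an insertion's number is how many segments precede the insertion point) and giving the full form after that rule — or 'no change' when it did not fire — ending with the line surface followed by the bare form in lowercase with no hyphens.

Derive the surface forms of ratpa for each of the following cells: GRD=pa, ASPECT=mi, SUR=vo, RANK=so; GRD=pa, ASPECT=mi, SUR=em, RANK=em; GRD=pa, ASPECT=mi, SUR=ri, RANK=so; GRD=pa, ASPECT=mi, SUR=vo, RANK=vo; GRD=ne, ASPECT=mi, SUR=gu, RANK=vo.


cell GRD=pa, ASPECT=mi, SUR=vo, RANK=so:
underlying: ratpa-bu-r-mom-zg
1. f -> v, k -> g, p -> b, s -> z, t -> d / _ Z: no change
2. b -> p, g -> k / _ #: fires at position(s) 13: ratpaburmomzk
3. 0 -> e / C _ C #: inserts after position(s) 12: ratpaburmomzek
surface: ratpaburmomzek

cell GRD=pa, ASPECT=mi, SUR=em, RANK=em:
underlying: ratpa-pr-r-p-zg
1. f -> v, k -> g, p -> b, s -> z, t -> d / _ Z: fires at position(s) 9: ratpaprrbzg
2. b -> p, g -> k / _ #: fires at position(s) 11: ratpaprrbzk
3. 0 -> e / C _ C #: inserts after position(s) 10: ratpaprrbzek
surface: ratpaprrbzek

cell GRD=pa, ASPECT=mi, SUR=ri, RANK=so:
underlying: ratpa-bu-r-ffo-zg
1. f -> v, k -> g, p -> b, s -> z, t -> d / _ Z: no change
2. b -> p, g -> k / _ #: fires at position(s) 13: ratpaburffozk
3. 0 -> e / C _ C #: inserts after position(s) 12: ratpaburffozek
surface: ratpaburffozek

cell GRD=pa, ASPECT=mi, SUR=vo, RANK=vo:
underlying: ratpa-pe-r-mom-zg
1. f -> v, k -> g, p -> b, s -> z, t -> d / _ Z: no change
2. b -> p, g -> k / _ #: fires at position(s) 13: ratpapermomzk
3. 0 -> e / C _ C #: inserts after position(s) 12: ratpapermomzek
surface: ratpapermomzek

cell GRD=ne, ASPECT=mi, SUR=gu, RANK=vo:
underlying: ratpa-pe-i-op-zg
1. f -> v, k -> g, p -> b, s -> z, t -> d / _ Z: fires at position(s) 10: ratpapeiobzg
2. b -> p, g -> k / _ #: fires at position(s) 12: ratpapeiobzk
3. 0 -> e / C _ C #: inserts after position(s) 11: ratpapeiobzek
surface: ratpapeiobzek


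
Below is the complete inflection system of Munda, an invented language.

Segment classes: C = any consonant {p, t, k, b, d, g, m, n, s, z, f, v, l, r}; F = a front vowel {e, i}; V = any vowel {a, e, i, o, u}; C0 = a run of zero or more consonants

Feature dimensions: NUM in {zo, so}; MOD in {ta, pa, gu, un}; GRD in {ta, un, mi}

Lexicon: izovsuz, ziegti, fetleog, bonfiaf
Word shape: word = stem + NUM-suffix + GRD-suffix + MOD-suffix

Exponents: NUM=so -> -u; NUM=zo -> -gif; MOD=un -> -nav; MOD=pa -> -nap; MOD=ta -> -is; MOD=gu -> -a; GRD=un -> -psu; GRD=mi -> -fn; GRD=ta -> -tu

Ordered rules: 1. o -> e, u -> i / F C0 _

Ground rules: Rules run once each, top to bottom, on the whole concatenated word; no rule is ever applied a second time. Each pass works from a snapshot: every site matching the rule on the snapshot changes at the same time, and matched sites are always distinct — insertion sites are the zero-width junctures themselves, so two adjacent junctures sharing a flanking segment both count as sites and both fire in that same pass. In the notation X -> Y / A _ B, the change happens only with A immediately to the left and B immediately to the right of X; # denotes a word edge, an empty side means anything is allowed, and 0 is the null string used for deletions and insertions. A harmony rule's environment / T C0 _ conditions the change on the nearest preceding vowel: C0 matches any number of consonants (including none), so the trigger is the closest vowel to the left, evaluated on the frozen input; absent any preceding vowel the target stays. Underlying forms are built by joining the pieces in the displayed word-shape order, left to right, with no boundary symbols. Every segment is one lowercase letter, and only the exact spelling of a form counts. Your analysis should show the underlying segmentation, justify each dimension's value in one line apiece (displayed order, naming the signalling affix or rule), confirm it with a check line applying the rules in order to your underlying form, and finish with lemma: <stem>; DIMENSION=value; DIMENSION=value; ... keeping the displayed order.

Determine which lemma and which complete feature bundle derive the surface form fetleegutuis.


underlying: fetleog-u-tu-is
NUM=so - signalled by the affix -u
MOD=ta - signalled by the affix -is
GRD=ta - signalled by the affix -tu
check: fetleogutuis -> fetleegutuis
lemma: fetleog; NUM=so; MOD=ta; GRD=ta


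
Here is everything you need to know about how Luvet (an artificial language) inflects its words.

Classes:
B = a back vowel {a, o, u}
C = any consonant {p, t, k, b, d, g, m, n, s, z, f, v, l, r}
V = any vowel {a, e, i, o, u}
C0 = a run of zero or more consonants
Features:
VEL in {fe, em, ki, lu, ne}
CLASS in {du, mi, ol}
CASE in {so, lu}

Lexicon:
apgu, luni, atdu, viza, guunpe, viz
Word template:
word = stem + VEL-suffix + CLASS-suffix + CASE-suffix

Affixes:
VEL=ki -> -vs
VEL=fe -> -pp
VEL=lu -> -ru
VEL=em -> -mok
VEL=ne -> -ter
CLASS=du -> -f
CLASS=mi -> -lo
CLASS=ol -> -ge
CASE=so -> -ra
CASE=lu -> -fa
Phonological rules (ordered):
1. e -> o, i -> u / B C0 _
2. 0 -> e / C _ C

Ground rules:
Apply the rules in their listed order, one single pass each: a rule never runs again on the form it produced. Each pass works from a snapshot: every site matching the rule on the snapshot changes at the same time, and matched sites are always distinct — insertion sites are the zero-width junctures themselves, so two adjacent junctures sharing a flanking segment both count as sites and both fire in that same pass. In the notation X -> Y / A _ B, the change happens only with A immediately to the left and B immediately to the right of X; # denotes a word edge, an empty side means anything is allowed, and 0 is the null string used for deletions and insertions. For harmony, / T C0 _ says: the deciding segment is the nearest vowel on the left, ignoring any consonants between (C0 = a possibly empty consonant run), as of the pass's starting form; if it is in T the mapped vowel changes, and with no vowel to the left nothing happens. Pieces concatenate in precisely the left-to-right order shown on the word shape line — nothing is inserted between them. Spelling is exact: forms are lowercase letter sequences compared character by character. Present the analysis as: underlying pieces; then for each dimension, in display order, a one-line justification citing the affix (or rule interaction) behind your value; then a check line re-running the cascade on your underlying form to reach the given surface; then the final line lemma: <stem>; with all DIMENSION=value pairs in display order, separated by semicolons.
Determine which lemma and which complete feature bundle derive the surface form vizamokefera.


underlying: viza-mok-f-ra
VEL=em - signalled by the affix -mok
CLASS=du - signalled by the affix -f
CASE=so - signalled by the affix -ra
check: vizamokfra -> vizamokfra -> vizamokefera
lemma: viza; VEL=em; CLASS=du; CASE=so


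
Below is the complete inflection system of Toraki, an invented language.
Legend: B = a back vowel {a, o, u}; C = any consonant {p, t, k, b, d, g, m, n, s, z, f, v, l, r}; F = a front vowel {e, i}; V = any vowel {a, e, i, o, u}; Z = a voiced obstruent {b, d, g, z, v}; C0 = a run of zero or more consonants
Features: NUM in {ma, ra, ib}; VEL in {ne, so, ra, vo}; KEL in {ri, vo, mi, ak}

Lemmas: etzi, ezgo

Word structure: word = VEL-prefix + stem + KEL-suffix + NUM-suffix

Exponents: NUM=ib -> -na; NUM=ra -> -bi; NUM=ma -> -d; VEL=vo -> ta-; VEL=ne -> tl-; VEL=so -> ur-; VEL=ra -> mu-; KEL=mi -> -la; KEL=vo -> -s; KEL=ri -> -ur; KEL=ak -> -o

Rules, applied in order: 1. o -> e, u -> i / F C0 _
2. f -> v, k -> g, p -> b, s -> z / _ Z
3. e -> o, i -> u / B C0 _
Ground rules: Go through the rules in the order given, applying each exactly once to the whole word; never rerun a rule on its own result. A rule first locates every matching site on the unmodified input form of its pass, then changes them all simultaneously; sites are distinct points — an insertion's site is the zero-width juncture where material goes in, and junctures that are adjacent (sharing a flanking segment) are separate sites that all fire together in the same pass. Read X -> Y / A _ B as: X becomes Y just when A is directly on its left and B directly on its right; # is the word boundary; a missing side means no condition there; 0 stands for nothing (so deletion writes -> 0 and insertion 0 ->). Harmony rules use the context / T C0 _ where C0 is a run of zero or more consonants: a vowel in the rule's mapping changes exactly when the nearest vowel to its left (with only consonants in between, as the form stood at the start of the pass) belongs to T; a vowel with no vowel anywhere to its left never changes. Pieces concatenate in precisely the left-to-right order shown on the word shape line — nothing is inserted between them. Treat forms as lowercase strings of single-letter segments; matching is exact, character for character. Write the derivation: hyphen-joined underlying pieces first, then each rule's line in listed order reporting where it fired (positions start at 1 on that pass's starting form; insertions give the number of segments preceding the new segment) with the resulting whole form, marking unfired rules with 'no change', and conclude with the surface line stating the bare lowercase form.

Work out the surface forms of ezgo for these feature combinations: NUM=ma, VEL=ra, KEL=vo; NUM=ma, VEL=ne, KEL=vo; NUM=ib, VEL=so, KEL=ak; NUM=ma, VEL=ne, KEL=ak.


cell NUM=ma, VEL=ra, KEL=vo:
underlying: mu-ezgo-s-d
1. o -> e, u -> i / F C0 _: fires at position(s) 6: muezgesd
2. f -> v, k -> g, p -> b, s -> z / _ Z: fires at position(s) 7: muezgezd
3. e -> o, i -> u / B C0 _: fires at position(s) 3: muozgezd
surface: muozgezd

cell NUM=ma, VEL=ne, KEL=vo:
underlying: tl-ezgo-s-d
1. o -> e, u -> i / F C0 _: fires at position(s) 6: tlezgesd
2. f -> v, k -> g, p -> b, s -> z / _ Z: fires at position(s) 7: tlezgezd
3. e -> o, i -> u / B C0 _: no change
surface: tlezgezd

cell NUM=ib, VEL=so, KEL=ak:
underlying: ur-ezgo-o-na
1. o -> e, u -> i / F C0 _: fires at position(s) 6: urezgeona
2. f -> v, k -> g, p -> b, s -> z / _ Z: no change
3. e -> o, i -> u / B C0 _: fires at position(s) 3: urozgeona
surface: urozgeona

cell NUM=ma, VEL=ne, KEL=ak:
underlying: tl-ezgo-o-d
1. o -> e, u -> i / F C0 _: fires at position(s) 6: tlezgeod
2. f -> v, k -> g, p -> b, s -> z / _ Z: no change
3. e -> o, i -> u / B C0 _: no change
surface: tlezgeod


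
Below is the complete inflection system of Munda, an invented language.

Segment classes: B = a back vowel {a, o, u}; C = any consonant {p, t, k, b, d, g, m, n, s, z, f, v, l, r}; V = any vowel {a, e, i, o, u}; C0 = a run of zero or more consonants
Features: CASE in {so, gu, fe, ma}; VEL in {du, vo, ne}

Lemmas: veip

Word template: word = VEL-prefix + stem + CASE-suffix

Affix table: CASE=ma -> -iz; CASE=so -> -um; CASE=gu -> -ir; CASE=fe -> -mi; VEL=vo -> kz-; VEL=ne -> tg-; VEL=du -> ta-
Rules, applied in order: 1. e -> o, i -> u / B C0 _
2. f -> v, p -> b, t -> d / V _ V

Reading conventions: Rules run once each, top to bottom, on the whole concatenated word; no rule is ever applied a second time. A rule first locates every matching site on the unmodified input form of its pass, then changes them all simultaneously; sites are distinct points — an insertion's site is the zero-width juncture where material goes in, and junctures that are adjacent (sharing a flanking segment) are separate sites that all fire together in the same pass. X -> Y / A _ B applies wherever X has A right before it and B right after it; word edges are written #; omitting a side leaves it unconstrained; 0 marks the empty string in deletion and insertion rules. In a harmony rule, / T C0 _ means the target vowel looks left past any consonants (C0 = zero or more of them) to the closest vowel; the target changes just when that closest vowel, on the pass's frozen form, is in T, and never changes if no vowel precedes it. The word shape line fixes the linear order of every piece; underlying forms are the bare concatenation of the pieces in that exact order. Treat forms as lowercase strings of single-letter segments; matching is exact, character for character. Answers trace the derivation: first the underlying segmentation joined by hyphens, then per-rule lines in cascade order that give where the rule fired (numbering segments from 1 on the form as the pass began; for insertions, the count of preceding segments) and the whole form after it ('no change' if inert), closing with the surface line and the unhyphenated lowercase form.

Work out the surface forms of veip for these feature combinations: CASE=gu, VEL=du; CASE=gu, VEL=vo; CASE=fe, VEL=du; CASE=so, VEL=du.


cell CASE=gu, VEL=du:
underlying: ta-veip-ir
1. e -> o, i -> u / B C0 _: fires at position(s) 4: tavoipir
2. f -> v, p -> b, t -> d / V _ V: fires at position(s) 6: tavoibir
surface: tavoibir

cell CASE=gu, VEL=vo:
underlying: kz-veip-ir
1. e -> o, i -> u / B C0 _: no change
2. f -> v, p -> b, t -> d / V _ V: fires at position(s) 6: kzveibir
surface: kzveibir

cell CASE=fe, VEL=du:
underlying: ta-veip-mi
1. e -> o, i -> u / B C0 _: fires at position(s) 4: tavoipmi
2. f -> v, p -> b, t -> d / V _ V: no change
surface: tavoipmi

cell CASE=so, VEL=du:
underlying: ta-veip-um
1. e -> o, i -> u / B C0 _: fires at position(s) 4: tavoipum
2. f -> v, p -> b, t -> d / V _ V: fires at position(s) 6: tavoibum
surface: tavoibum


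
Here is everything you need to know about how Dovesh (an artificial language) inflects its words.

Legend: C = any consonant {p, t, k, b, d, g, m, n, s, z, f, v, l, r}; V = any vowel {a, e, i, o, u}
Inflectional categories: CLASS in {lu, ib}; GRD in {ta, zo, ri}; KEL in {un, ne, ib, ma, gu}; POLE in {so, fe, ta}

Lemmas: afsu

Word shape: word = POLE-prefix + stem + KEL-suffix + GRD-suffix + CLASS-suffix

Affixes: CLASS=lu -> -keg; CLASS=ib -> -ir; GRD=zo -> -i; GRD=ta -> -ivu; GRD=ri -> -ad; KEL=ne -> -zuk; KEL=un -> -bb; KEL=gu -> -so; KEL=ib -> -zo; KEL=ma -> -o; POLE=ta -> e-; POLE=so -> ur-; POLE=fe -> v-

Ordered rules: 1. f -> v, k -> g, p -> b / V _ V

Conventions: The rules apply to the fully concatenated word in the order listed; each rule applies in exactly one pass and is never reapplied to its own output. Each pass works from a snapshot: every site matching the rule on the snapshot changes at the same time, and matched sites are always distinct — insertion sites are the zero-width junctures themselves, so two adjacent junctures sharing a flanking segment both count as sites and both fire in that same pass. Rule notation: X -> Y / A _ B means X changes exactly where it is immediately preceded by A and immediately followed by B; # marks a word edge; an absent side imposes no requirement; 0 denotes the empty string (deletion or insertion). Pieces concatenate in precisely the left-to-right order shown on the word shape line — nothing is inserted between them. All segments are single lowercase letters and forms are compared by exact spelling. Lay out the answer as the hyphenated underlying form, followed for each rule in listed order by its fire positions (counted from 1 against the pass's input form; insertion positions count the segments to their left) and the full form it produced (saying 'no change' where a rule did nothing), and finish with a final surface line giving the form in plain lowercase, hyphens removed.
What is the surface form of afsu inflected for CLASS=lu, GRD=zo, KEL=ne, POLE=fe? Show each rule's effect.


underlying: v-afsu-zuk-i-keg
1. f -> v, k -> g, p -> b / V _ V: fires at position(s) 8, 10: vafsuzugigeg
surface: vafsuzugigeg
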